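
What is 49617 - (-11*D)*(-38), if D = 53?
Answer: 27463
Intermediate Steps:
49617 - (-11*D)*(-38) = 49617 - (-11*53)*(-38) = 49617 - (-583)*(-38) = 49617 - 1*22154 = 49617 - 22154 = 27463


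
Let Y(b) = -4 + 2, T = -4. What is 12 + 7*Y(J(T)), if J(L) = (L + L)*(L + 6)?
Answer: -2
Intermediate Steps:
J(L) = 2*L*(6 + L) (J(L) = (2*L)*(6 + L) = 2*L*(6 + L))
Y(b) = -2
12 + 7*Y(J(T)) = 12 + 7*(-2) = 12 - 14 = -2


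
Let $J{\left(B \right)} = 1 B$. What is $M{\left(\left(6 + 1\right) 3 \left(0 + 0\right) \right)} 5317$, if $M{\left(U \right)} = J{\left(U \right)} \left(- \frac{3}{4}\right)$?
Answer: $0$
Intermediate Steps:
$J{\left(B \right)} = B$
$M{\left(U \right)} = - \frac{3 U}{4}$ ($M{\left(U \right)} = U \left(- \frac{3}{4}\right) = - \frac{3 U}{4}$)
$M{\left(\left(6 + 1\right) 3 \left(0 + 0\right) \right)} 5317 = - \frac{3 \left(6 + 1\right) 3 \left(0 + 0\right)}{4} \cdot 5317 = - \frac{3 \cdot 7 \cdot 3 \cdot 0}{4} \cdot 5317 = - \frac{3 \cdot 21 \cdot 0}{4} \cdot 5317 = \left(- \frac{3}{4}\right) 0 \cdot 5317 = 0 \cdot 5317 = 0$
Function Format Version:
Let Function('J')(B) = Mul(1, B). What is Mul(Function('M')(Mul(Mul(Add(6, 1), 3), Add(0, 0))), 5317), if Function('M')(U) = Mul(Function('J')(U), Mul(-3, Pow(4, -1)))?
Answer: 0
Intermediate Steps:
Function('J')(B) = B
Function('M')(U) = Mul(Rational(-3, 4), U) (Function('M')(U) = Mul(U, Mul(-3, Pow(4, -1))) = Mul(U, Mul(-3, Rational(1, 4))) = Mul(U, Rational(-3, 4)) = Mul(Rational(-3, 4), U))
Mul(Function('M')(Mul(Mul(Add(6, 1), 3), Add(0, 0))), 5317) = Mul(Mul(Rational(-3, 4), Mul(Mul(Add(6, 1), 3), Add(0, 0))), 5317) = Mul(Mul(Rational(-3, 4), Mul(Mul(7, 3), 0)), 5317) = Mul(Mul(Rational(-3, 4), Mul(21, 0)), 5317) = Mul(Mul(Rational(-3, 4), 0), 5317) = Mul(0, 5317) = 0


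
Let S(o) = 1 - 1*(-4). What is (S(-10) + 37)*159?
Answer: 6678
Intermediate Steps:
S(o) = 5 (S(o) = 1 + 4 = 5)
(S(-10) + 37)*159 = (5 + 37)*159 = 42*159 = 6678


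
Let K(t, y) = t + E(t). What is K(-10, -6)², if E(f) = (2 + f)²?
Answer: 2916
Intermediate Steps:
K(t, y) = t + (2 + t)²
K(-10, -6)² = (-10 + (2 - 10)²)² = (-10 + (-8)²)² = (-10 + 64)² = 54² = 2916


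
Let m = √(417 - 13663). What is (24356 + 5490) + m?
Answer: 29846 + I*√13246 ≈ 29846.0 + 115.09*I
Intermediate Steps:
m = I*√13246 (m = √(-13246) = I*√13246 ≈ 115.09*I)
(24356 + 5490) + m = (24356 + 5490) + I*√13246 = 29846 + I*√13246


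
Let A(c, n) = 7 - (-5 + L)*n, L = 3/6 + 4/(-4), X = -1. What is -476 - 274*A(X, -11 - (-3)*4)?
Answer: -3901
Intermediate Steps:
L = -1/2 (L = 3*(1/6) + 4*(-1/4) = 1/2 - 1 = -1/2 ≈ -0.50000)
A(c, n) = 7 + 11*n/2 (A(c, n) = 7 - (-5 - 1/2)*n = 7 - (-11)*n/2 = 7 + 11*n/2)
-476 - 274*A(X, -11 - (-3)*4) = -476 - 274*(7 + 11*(-11 - (-3)*4)/2) = -476 - 274*(7 + 11*(-11 - 1*(-12))/2) = -476 - 274*(7 + 11*(-11 + 12)/2) = -476 - 274*(7 + (11/2)*1) = -476 - 274*(7 + 11/2) = -476 - 274*25/2 = -476 - 3425 = -3901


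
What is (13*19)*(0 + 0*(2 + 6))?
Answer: 0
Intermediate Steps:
(13*19)*(0 + 0*(2 + 6)) = 247*(0 + 0*8) = 247*(0 + 0) = 247*0 = 0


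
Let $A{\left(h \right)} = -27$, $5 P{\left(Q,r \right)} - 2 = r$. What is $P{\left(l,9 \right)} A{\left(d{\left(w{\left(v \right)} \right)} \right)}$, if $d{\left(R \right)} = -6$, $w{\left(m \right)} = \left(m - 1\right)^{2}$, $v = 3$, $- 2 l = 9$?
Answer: $- \frac{297}{5} \approx -59.4$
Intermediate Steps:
$l = - \frac{9}{2}$ ($l = \left(- \frac{1}{2}\right) 9 = - \frac{9}{2} \approx -4.5$)
$P{\left(Q,r \right)} = \frac{2}{5} + \frac{r}{5}$
$w{\left(m \right)} = \left(-1 + m\right)^{2}$
$P{\left(l,9 \right)} A{\left(d{\left(w{\left(v \right)} \right)} \right)} = \left(\frac{2}{5} + \frac{1}{5} \cdot 9\right) \left(-27\right) = \left(\frac{2}{5} + \frac{9}{5}\right) \left(-27\right) = \frac{11}{5} \left(-27\right) = - \frac{297}{5}$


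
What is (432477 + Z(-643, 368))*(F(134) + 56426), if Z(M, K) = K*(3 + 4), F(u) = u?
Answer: 24606597680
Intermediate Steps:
Z(M, K) = 7*K (Z(M, K) = K*7 = 7*K)
(432477 + Z(-643, 368))*(F(134) + 56426) = (432477 + 7*368)*(134 + 56426) = (432477 + 2576)*56560 = 435053*56560 = 24606597680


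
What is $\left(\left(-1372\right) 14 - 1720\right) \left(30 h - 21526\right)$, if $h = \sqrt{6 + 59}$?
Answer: $450496128 - 627840 \sqrt{65} \approx 4.4543 \cdot 10^{8}$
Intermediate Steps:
$h = \sqrt{65} \approx 8.0623$
$\left(\left(-1372\right) 14 - 1720\right) \left(30 h - 21526\right) = \left(\left(-1372\right) 14 - 1720\right) \left(30 \sqrt{65} - 21526\right) = \left(-19208 - 1720\right) \left(-21526 + 30 \sqrt{65}\right) = - 20928 \left(-21526 + 30 \sqrt{65}\right) = 450496128 - 627840 \sqrt{65}$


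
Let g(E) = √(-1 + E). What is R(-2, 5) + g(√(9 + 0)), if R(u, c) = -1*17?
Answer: -17 + √2 ≈ -15.586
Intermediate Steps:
R(u, c) = -17
R(-2, 5) + g(√(9 + 0)) = -17 + √(-1 + √(9 + 0)) = -17 + √(-1 + √9) = -17 + √(-1 + 3) = -17 + √2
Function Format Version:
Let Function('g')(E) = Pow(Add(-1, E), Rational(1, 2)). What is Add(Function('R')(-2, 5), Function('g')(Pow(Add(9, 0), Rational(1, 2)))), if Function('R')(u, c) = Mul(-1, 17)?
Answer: Add(-17, Pow(2, Rational(1, 2))) ≈ -15.586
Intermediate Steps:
Function('R')(u, c) = -17
Add(Function('R')(-2, 5), Function('g')(Pow(Add(9, 0), Rational(1, 2)))) = Add(-17, Pow(Add(-1, Pow(Add(9, 0), Rational(1, 2))), Rational(1, 2))) = Add(-17, Pow(Add(-1, Pow(9, Rational(1, 2))), Rational(1, 2))) = Add(-17, Pow(Add(-1, 3), Rational(1, 2))) = Add(-17, Pow(2, Rational(1, 2)))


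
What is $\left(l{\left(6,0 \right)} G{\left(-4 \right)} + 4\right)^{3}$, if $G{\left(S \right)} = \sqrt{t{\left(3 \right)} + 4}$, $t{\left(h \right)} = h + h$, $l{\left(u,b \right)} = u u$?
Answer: $155584 + 468288 \sqrt{10} \approx 1.6364 \cdot 10^{6}$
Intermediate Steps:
$l{\left(u,b \right)} = u^{2}$
$t{\left(h \right)} = 2 h$
$G{\left(S \right)} = \sqrt{10}$ ($G{\left(S \right)} = \sqrt{2 \cdot 3 + 4} = \sqrt{6 + 4} = \sqrt{10}$)
$\left(l{\left(6,0 \right)} G{\left(-4 \right)} + 4\right)^{3} = \left(6^{2} \sqrt{10} + 4\right)^{3} = \left(36 \sqrt{10} + 4\right)^{3} = \left(4 + 36 \sqrt{10}\right)^{3}$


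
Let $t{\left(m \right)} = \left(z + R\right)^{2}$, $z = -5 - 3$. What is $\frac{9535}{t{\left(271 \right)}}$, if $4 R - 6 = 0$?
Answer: $\frac{38140}{169} \approx 225.68$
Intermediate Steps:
$z = -8$
$R = \frac{3}{2}$ ($R = \frac{3}{2} + \frac{1}{4} \cdot 0 = \frac{3}{2} + 0 = \frac{3}{2} \approx 1.5$)
$t{\left(m \right)} = \frac{169}{4}$ ($t{\left(m \right)} = \left(-8 + \frac{3}{2}\right)^{2} = \left(- \frac{13}{2}\right)^{2} = \frac{169}{4}$)
$\frac{9535}{t{\left(271 \right)}} = \frac{9535}{\frac{169}{4}} = 9535 \cdot \frac{4}{169} = \frac{38140}{169}$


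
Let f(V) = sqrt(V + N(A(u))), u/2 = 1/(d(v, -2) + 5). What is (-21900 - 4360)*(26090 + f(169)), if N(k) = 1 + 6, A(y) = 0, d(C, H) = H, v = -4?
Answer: -685123400 - 105040*sqrt(11) ≈ -6.8547e+8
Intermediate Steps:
u = 2/3 (u = 2/(-2 + 5) = 2/3 ≈ 0.66667)
N(k) = 7
f(V) = sqrt(7 + V) (f(V) = sqrt(V + 7) = sqrt(7 + V))
(-21900 - 4360)*(26090 + f(169)) = (-21900 - 4360)*(26090 + sqrt(7 + 169)) = -26260*(26090 + sqrt(176)) = -26260*(26090 + 4*sqrt(11)) = -685123400 - 105040*sqrt(11)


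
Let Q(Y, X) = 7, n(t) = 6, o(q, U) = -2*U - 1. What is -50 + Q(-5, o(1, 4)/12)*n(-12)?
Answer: -8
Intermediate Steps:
o(q, U) = -1 - 2*U
-50 + Q(-5, o(1, 4)/12)*n(-12) = -50 + 7*6 = -50 + 42 = -8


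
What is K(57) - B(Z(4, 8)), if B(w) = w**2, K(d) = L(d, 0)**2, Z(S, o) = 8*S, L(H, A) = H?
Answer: 2225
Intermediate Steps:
K(d) = d**2
K(57) - B(Z(4, 8)) = 57**2 - (8*4)**2 = 3249 - 1*32**2 = 3249 - 1*1024 = 3249 - 1024 = 2225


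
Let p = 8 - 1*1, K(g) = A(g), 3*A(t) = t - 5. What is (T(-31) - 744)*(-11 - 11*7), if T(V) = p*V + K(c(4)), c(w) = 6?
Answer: 253616/3 ≈ 84539.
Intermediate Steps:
A(t) = -5/3 + t/3 (A(t) = (t - 5)/3 = (-5 + t)/3 = -5/3 + t/3)
K(g) = -5/3 + g/3
p = 7 (p = 8 - 1 = 7)
T(V) = ⅓ + 7*V (T(V) = 7*V + (-5/3 + (⅓)*6) = 7*V + (-5/3 + 2) = 7*V + ⅓ = ⅓ + 7*V)
(T(-31) - 744)*(-11 - 11*7) = ((⅓ + 7*(-31)) - 744)*(-11 - 11*7) = ((⅓ - 217) - 744)*(-11 - 77) = (-650/3 - 744)*(-88) = -2882/3*(-88) = 253616/3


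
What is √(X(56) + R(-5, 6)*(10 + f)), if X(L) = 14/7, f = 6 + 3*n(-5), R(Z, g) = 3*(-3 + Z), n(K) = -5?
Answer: I*√22 ≈ 4.6904*I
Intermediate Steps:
R(Z, g) = -9 + 3*Z
f = -9 (f = 6 + 3*(-5) = 6 - 15 = -9)
X(L) = 2 (X(L) = 14*(⅐) = 2)
√(X(56) + R(-5, 6)*(10 + f)) = √(2 + (-9 + 3*(-5))*(10 - 9)) = √(2 + (-9 - 15)*1) = √(2 - 24*1) = √(2 - 24) = √(-22) = I*√22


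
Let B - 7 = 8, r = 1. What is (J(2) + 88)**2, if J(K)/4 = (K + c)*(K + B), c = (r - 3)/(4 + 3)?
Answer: 2050624/49 ≈ 41850.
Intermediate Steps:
B = 15 (B = 7 + 8 = 15)
c = -2/7 (c = (1 - 3)/(4 + 3) = -2/7 ≈ -0.28571)
J(K) = 4*(15 + K)*(-2/7 + K) (J(K) = 4*((K - 2/7)*(K + 15)) = 4*((-2/7 + K)*(15 + K)) = 4*((15 + K)*(-2/7 + K)) = 4*(15 + K)*(-2/7 + K))
(J(2) + 88)**2 = ((-120/7 + 4*2**2 + (412/7)*2) + 88)**2 = ((-120/7 + 4*4 + 824/7) + 88)**2 = ((-120/7 + 16 + 824/7) + 88)**2 = (816/7 + 88)**2 = (1432/7)**2 = 2050624/49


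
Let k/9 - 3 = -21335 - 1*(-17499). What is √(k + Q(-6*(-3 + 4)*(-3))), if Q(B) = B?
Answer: 3*I*√3831 ≈ 185.69*I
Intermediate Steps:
k = -34497 (k = 27 + 9*(-21335 - 1*(-17499)) = 27 + 9*(-21335 + 17499) = 27 + 9*(-3836) = 27 - 34524 = -34497)
√(k + Q(-6*(-3 + 4)*(-3))) = √(-34497 - 6*(-3 + 4)*(-3)) = √(-34497 - 6*1*(-3)) = √(-34497 - 6*(-3)) = √(-34497 + 18) = √(-34479) = 3*I*√3831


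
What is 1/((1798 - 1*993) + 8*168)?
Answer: 1/2149 ≈ 0.00046533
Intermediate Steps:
1/((1798 - 1*993) + 8*168) = 1/((1798 - 993) + 1344) = 1/(805 + 1344) = 1/2149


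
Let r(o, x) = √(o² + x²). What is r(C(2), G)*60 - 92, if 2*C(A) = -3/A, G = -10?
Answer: -92 + 15*√1609 ≈ 509.69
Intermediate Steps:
C(A) = -3/(2*A) (C(A) = (-3/A)/2 = -3/(2*A))
r(C(2), G)*60 - 92 = √((-3/2/2)² + (-10)²)*60 - 92 = √((-3/2*½)² + 100)*60 - 92 = √((-¾)² + 100)*60 - 92 = √(9/16 + 100)*60 - 92 = √(1609/16)*60 - 92 = (√1609/4)*60 - 92 = 15*√1609 - 92 = -92 + 15*√1609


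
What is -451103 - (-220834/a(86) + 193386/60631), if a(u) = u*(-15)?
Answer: -17648102192582/39106995 ≈ -4.5128e+5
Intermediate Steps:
a(u) = -15*u
-451103 - (-220834/a(86) + 193386/60631) = -451103 - (-220834/((-15*86)) + 193386/60631) = -451103 - (-220834/(-1290) + 193386*(1/60631)) = -451103 - (-220834*(-1/1290) + 193386/60631) = -451103 - (110417/645 + 193386/60631) = -451103 - 1*6819427097/39106995 = -451103 - 6819427097/39106995 = -17648102192582/39106995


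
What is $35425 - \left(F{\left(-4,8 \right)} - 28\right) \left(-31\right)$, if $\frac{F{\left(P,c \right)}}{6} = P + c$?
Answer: $35301$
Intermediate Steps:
$F{\left(P,c \right)} = 6 P + 6 c$ ($F{\left(P,c \right)} = 6 \left(P + c\right) = 6 P + 6 c$)
$35425 - \left(F{\left(-4,8 \right)} - 28\right) \left(-31\right) = 35425 - \left(\left(6 \left(-4\right) + 6 \cdot 8\right) - 28\right) \left(-31\right) = 35425 - \left(\left(-24 + 48\right) - 28\right) \left(-31\right) = 35425 - \left(24 - 28\right) \left(-31\right) = 35425 - \left(-4\right) \left(-31\right) = 35425 - 124 = 35301$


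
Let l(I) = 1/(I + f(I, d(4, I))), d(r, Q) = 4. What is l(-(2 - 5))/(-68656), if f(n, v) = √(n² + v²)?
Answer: -1/549248 ≈ -1.8207e-6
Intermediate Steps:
l(I) = 1/(I + √(16 + I²)) (l(I) = 1/(I + √(I² + 4²)) = 1/(I + √(I² + 16)) = 1/(I + √(16 + I²)))
l(-(2 - 5))/(-68656) = 1/(-(2 - 5) + √(16 + (-(2 - 5))²)*(-68656)) = -1/68656/(-1*(-3) + √(16 + (-1*(-3))²)) = -1/68656/(3 + √(16 + 3²)) = -1/68656/(3 + √(16 + 9)) = -1/68656/(3 + √25) = -1/68656/(3 + 5) = -1/68656/8 = (⅛)*(-1/68656) = -1/549248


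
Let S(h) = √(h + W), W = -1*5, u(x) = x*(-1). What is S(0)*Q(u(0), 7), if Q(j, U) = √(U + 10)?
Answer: I*√85 ≈ 9.2195*I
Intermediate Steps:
u(x) = -x
W = -5
Q(j, U) = √(10 + U)
S(h) = √(-5 + h) (S(h) = √(h - 5) = √(-5 + h))
S(0)*Q(u(0), 7) = √(-5 + 0)*√(10 + 7) = √(-5)*√17 = (I*√5)*√17 = I*√85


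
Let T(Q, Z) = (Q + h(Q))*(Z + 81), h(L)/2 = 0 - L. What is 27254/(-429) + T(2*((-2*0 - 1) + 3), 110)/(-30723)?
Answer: -8454514/133133 ≈ -63.504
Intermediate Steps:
h(L) = -2*L (h(L) = 2*(0 - L) = 2*(-L) = -2*L)
T(Q, Z) = -Q*(81 + Z) (T(Q, Z) = (Q - 2*Q)*(Z + 81) = (-Q)*(81 + Z) = -Q*(81 + Z))
27254/(-429) + T(2*((-2*0 - 1) + 3), 110)/(-30723) = 27254/(-429) + ((2*((-2*0 - 1) + 3))*(-81 - 1*110))/(-30723) = 27254*(-1/429) + ((2*((0 - 1) + 3))*(-81 - 110))*(-1/30723) = -27254/429 + ((2*(-1 + 3))*(-191))*(-1/30723) = -27254/429 + ((2*2)*(-191))*(-1/30723) = -27254/429 + (4*(-191))*(-1/30723) = -27254/429 - 764*(-1/30723) = -27254/429 + 764/30723 = -8454514/133133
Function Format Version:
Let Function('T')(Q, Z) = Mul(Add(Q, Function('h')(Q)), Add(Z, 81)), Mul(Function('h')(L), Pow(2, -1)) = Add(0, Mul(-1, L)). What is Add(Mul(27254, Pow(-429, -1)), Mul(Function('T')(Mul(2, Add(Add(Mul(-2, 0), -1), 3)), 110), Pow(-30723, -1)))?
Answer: Rational(-8454514, 133133) ≈ -63.504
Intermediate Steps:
Function('h')(L) = Mul(-2, L) (Function('h')(L) = Mul(2, Add(0, Mul(-1, L))) = Mul(2, Mul(-1, L)) = Mul(-2, L))
Function('T')(Q, Z) = Mul(-1, Q, Add(81, Z)) (Function('T')(Q, Z) = Mul(Add(Q, Mul(-2, Q)), Add(Z, 81)) = Mul(Mul(-1, Q), Add(81, Z)) = Mul(-1, Q, Add(81, Z)))
Add(Mul(27254, Pow(-429, -1)), Mul(Function('T')(Mul(2, Add(Add(Mul(-2, 0), -1), 3)), 110), Pow(-30723, -1))) = Add(Mul(27254, Pow(-429, -1)), Mul(Mul(Mul(2, Add(Add(Mul(-2, 0), -1), 3)), Add(-81, Mul(-1, 110))), Pow(-30723, -1))) = Add(Mul(27254, Rational(-1, 429)), Mul(Mul(Mul(2, Add(Add(0, -1), 3)), Add(-81, -110)), Rational(-1, 30723))) = Add(Rational(-27254, 429), Mul(Mul(Mul(2, Add(-1, 3)), -191), Rational(-1, 30723))) = Add(Rational(-27254, 429), Mul(Mul(Mul(2, 2), -191), Rational(-1, 30723))) = Add(Rational(-27254, 429), Mul(Mul(4, -191), Rational(-1, 30723))) = Add(Rational(-27254, 429), Mul(-764, Rational(-1, 30723))) = Add(Rational(-27254, 429), Rational(764, 30723)) = Rational(-8454514, 133133)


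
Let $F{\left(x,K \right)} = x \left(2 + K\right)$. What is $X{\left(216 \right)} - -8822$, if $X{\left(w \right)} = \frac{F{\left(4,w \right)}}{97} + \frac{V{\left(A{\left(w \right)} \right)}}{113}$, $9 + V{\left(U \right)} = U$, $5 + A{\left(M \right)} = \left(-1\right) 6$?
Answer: $\frac{96794538}{10961} \approx 8830.8$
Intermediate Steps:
$A{\left(M \right)} = -11$ ($A{\left(M \right)} = -5 - 6 = -11$)
$V{\left(U \right)} = -9 + U$
$X{\left(w \right)} = - \frac{1036}{10961} + \frac{4 w}{97}$ ($X{\left(w \right)} = \frac{4 \left(2 + w\right)}{97} + \frac{-9 - 11}{113} = \left(8 + 4 w\right) \frac{1}{97} - \frac{20}{113} = \left(\frac{8}{97} + \frac{4 w}{97}\right) - \frac{20}{113} = - \frac{1036}{10961} + \frac{4 w}{97}$)
$X{\left(216 \right)} - -8822 = \left(- \frac{1036}{10961} + \frac{4}{97} \cdot 216\right) - -8822 = \left(- \frac{1036}{10961} + \frac{864}{97}\right) + 8822 = \frac{96596}{10961} + 8822 = \frac{96794538}{10961}$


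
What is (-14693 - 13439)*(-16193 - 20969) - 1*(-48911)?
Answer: 1045490295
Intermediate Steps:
(-14693 - 13439)*(-16193 - 20969) - 1*(-48911) = -28132*(-37162) + 48911 = 1045441384 + 48911 = 1045490295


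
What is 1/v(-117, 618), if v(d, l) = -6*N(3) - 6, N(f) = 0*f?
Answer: -1/6 ≈ -0.16667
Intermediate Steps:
N(f) = 0
v(d, l) = -6 (v(d, l) = -6*0 - 6 = 0 - 6 = -6)
1/v(-117, 618) = 1/(-6) = -1/6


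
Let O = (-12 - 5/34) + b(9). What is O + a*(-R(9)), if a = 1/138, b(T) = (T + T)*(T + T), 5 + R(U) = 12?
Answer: 365744/1173 ≈ 311.80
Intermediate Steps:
R(U) = 7 (R(U) = -5 + 12 = 7)
b(T) = 4*T² (b(T) = (2*T)*(2*T) = 4*T²)
a = 1/138 ≈ 0.0072464
O = 10603/34 (O = (-12 - 5/34) + 4*9² = (-12 - 5/34) + 4*81 = (-12 - 1*5/34) + 324 = (-12 - 5/34) + 324 = -413/34 + 324 = 10603/34 ≈ 311.85)
O + a*(-R(9)) = 10603/34 + (-1*7)/138 = 10603/34 + (1/138)*(-7) = 10603/34 - 7/138 = 365744/1173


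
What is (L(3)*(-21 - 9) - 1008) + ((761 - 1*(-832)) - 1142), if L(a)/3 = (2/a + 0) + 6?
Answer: -1157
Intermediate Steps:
L(a) = 18 + 6/a (L(a) = 3*((2/a + 0) + 6) = 3*(2/a + 6) = 3*(6 + 2/a) = 18 + 6/a)
(L(3)*(-21 - 9) - 1008) + ((761 - 1*(-832)) - 1142) = ((18 + 6/3)*(-21 - 9) - 1008) + ((761 - 1*(-832)) - 1142) = ((18 + 6*(1/3))*(-30) - 1008) + ((761 + 832) - 1142) = ((18 + 2)*(-30) - 1008) + (1593 - 1142) = (20*(-30) - 1008) + 451 = (-600 - 1008) + 451 = -1608 + 451 = -1157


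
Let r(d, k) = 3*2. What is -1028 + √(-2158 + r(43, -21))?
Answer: -1028 + 2*I*√538 ≈ -1028.0 + 46.39*I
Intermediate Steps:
r(d, k) = 6
-1028 + √(-2158 + r(43, -21)) = -1028 + √(-2158 + 6) = -1028 + √(-2152) = -1028 + 2*I*√538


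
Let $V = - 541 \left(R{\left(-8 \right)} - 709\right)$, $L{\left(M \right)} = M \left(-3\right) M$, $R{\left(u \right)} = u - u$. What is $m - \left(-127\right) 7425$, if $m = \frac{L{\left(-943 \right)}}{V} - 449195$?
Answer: $\frac{189396033073}{383569} \approx 4.9377 \cdot 10^{5}$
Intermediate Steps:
$R{\left(u \right)} = 0$
$L{\left(M \right)} = - 3 M^{2}$ ($L{\left(M \right)} = - 3 M M = - 3 M^{2}$)
$V = 383569$ ($V = - 541 \left(0 - 709\right) = \left(-541\right) \left(-709\right) = 383569$)
$m = - \frac{172299944702}{383569}$ ($m = \frac{\left(-3\right) \left(-943\right)^{2}}{383569} - 449195 = \left(-3\right) 889249 \cdot \frac{1}{383569} - 449195 = \left(-2667747\right) \frac{1}{383569} - 449195 = - \frac{2667747}{383569} - 449195 = - \frac{172299944702}{383569} \approx -4.492 \cdot 10^{5}$)
$m - \left(-127\right) 7425 = - \frac{172299944702}{383569} - \left(-127\right) 7425 = - \frac{172299944702}{383569} - -942975 = - \frac{172299944702}{383569} + 942975 = \frac{189396033073}{383569}$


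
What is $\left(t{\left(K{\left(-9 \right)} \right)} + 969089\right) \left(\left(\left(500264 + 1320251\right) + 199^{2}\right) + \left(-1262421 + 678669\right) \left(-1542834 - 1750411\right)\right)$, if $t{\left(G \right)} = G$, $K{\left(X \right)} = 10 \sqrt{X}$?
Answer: $1863015665859130684 + 57673206460680 i \approx 1.863 \cdot 10^{18} + 5.7673 \cdot 10^{13} i$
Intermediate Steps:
$\left(t{\left(K{\left(-9 \right)} \right)} + 969089\right) \left(\left(\left(500264 + 1320251\right) + 199^{2}\right) + \left(-1262421 + 678669\right) \left(-1542834 - 1750411\right)\right) = \left(10 \sqrt{-9} + 969089\right) \left(\left(\left(500264 + 1320251\right) + 199^{2}\right) + \left(-1262421 + 678669\right) \left(-1542834 - 1750411\right)\right) = \left(10 \cdot 3 i + 969089\right) \left(\left(1820515 + 39601\right) - -1922438355240\right) = \left(30 i + 969089\right) \left(1860116 + 1922438355240\right) = \left(969089 + 30 i\right) 1922440215356 = 1863015665859130684 + 57673206460680 i$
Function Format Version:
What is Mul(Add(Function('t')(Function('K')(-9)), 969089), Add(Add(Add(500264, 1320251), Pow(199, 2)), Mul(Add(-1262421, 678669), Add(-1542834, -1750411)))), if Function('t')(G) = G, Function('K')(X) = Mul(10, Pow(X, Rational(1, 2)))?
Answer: Add(1863015665859130684, Mul(57673206460680, I)) ≈ Add(1.8630e+18, Mul(5.7673e+13, I))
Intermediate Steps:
Mul(Add(Function('t')(Function('K')(-9)), 969089), Add(Add(Add(500264, 1320251), Pow(199, 2)), Mul(Add(-1262421, 678669), Add(-1542834, -1750411)))) = Mul(Add(Mul(10, Pow(-9, Rational(1, 2))), 969089), Add(Add(Add(500264, 1320251), Pow(199, 2)), Mul(Add(-1262421, 678669), Add(-1542834, -1750411)))) = Mul(Add(Mul(10, Mul(3, I)), 969089), Add(Add(1820515, 39601), Mul(-583752, -3293245))) = Mul(Add(Mul(30, I), 969089), Add(1860116, 1922438355240)) = Mul(Add(969089, Mul(30, I)), 1922440215356) = Add(1863015665859130684, Mul(57673206460680, I))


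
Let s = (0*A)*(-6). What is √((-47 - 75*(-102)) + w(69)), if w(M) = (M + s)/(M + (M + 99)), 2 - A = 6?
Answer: 6*√1318115/79 ≈ 87.197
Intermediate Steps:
A = -4 (A = 2 - 1*6 = 2 - 6 = -4)
s = 0 (s = (0*(-4))*(-6) = 0*(-6) = 0)
w(M) = M/(99 + 2*M) (w(M) = (M + 0)/(M + (M + 99)) = M/(M + (99 + M)) = M/(99 + 2*M))
√((-47 - 75*(-102)) + w(69)) = √((-47 - 75*(-102)) + 69/(99 + 2*69)) = √((-47 + 7650) + 69/(99 + 138)) = √(7603 + 69/237) = √(7603 + 69*(1/237)) = √(7603 + 23/79) = √(600660/79) = 6*√1318115/79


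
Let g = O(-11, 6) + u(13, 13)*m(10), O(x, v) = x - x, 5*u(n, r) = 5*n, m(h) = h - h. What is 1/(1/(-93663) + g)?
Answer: -93663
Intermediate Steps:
m(h) = 0
u(n, r) = n (u(n, r) = (5*n)/5 = n)
O(x, v) = 0
g = 0 (g = 0 + 13*0 = 0 + 0 = 0)
1/(1/(-93663) + g) = 1/(1/(-93663) + 0) = 1/(-1/93663 + 0) = 1/(-1/93663) = -93663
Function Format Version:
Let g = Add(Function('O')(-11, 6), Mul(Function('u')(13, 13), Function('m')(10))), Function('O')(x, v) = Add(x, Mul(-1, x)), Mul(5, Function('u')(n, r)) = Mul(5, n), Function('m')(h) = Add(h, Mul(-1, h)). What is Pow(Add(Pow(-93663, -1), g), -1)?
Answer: -93663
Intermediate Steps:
Function('m')(h) = 0
Function('u')(n, r) = n (Function('u')(n, r) = Mul(Rational(1, 5), Mul(5, n)) = n)
Function('O')(x, v) = 0
g = 0 (g = Add(0, Mul(13, 0)) = Add(0, 0) = 0)
Pow(Add(Pow(-93663, -1), g), -1) = Pow(Add(Pow(-93663, -1), 0), -1) = Pow(Add(Rational(-1, 93663), 0), -1) = Pow(Rational(-1, 93663), -1) = -93663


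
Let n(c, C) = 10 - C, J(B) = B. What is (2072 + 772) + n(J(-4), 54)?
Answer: 2800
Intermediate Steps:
(2072 + 772) + n(J(-4), 54) = (2072 + 772) + (10 - 1*54) = 2844 + (10 - 54) = 2844 - 44 = 2800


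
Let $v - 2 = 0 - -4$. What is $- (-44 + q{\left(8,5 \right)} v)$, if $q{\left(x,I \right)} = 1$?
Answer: $38$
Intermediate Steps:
$v = 6$ ($v = 2 + \left(0 - -4\right) = 2 + \left(0 + 4\right) = 2 + 4 = 6$)
$- (-44 + q{\left(8,5 \right)} v) = - (-44 + 1 \cdot 6) = - (-44 + 6) = \left(-1\right) \left(-38\right) = 38$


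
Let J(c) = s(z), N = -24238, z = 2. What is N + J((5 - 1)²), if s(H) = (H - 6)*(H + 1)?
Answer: -24250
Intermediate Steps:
s(H) = (1 + H)*(-6 + H) (s(H) = (-6 + H)*(1 + H) = (1 + H)*(-6 + H))
J(c) = -12 (J(c) = -6 + 2² - 5*2 = -6 + 4 - 10 = -12)
N + J((5 - 1)²) = -24238 - 12 = -24250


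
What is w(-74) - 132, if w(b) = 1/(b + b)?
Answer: -19537/148 ≈ -132.01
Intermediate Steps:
w(b) = 1/(2*b)
w(-74) - 132 = (½)/(-74) - 132 = (½)*(-1/74) - 132 = -1/148 - 132 = -19537/148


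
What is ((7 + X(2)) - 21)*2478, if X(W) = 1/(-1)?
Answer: -37170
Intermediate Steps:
X(W) = -1
((7 + X(2)) - 21)*2478 = ((7 - 1) - 21)*2478 = (6 - 21)*2478 = -15*2478 = -37170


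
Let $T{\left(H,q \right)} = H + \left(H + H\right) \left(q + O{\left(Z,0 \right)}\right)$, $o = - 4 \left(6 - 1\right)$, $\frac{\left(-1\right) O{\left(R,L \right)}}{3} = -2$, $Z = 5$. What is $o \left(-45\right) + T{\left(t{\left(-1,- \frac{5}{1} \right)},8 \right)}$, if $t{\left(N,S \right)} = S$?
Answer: $755$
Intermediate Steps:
$O{\left(R,L \right)} = 6$ ($O{\left(R,L \right)} = \left(-3\right) \left(-2\right) = 6$)
$o = -20$ ($o = \left(-4\right) 5 = -20$)
$T{\left(H,q \right)} = H + 2 H \left(6 + q\right)$ ($T{\left(H,q \right)} = H + \left(H + H\right) \left(q + 6\right) = H + 2 H \left(6 + q\right)$)
$o \left(-45\right) + T{\left(t{\left(-1,- \frac{5}{1} \right)},8 \right)} = \left(-20\right) \left(-45\right) + - \frac{5}{1} \left(13 + 2 \cdot 8\right) = 900 + \left(-5\right) 1 \left(13 + 16\right) = 900 - 145 = 755$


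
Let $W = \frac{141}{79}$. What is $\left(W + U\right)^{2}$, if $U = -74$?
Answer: $\frac{32547025}{6241} \approx 5215.0$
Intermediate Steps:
$W = \frac{141}{79}$ ($W = 141 \cdot \frac{1}{79} = \frac{141}{79} \approx 1.7848$)
$\left(W + U\right)^{2} = \left(\frac{141}{79} - 74\right)^{2} = \left(- \frac{5705}{79}\right)^{2} = \frac{32547025}{6241}$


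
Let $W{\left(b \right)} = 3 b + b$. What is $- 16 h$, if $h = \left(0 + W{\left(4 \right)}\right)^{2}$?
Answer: $-4096$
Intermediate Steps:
$W{\left(b \right)} = 4 b$
$h = 256$ ($h = \left(0 + 4 \cdot 4\right)^{2} = \left(0 + 16\right)^{2} = 16^{2} = 256$)
$- 16 h = \left(-16\right) 256 = -4096$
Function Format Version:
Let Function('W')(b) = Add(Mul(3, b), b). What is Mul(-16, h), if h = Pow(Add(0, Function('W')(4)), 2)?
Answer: -4096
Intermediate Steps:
Function('W')(b) = Mul(4, b)
h = 256 (h = Pow(Add(0, Mul(4, 4)), 2) = Pow(Add(0, 16), 2) = Pow(16, 2) = 256)
Mul(-16, h) = Mul(-16, 256) = -4096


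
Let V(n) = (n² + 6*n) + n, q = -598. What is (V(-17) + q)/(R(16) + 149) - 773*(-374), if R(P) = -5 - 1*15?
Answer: 37293730/129 ≈ 2.8910e+5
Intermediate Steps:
V(n) = n² + 7*n
R(P) = -20 (R(P) = -5 - 15 = -20)
(V(-17) + q)/(R(16) + 149) - 773*(-374) = (-17*(7 - 17) - 598)/(-20 + 149) - 773*(-374) = (-17*(-10) - 598)/129 + 289102 = (170 - 598)*(1/129) + 289102 = -428*1/129 + 289102 = -428/129 + 289102 = 37293730/129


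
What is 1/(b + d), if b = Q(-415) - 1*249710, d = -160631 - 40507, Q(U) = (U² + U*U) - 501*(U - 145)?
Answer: 1/174162 ≈ 5.7418e-6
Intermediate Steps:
Q(U) = 72645 - 501*U + 2*U² (Q(U) = (U² + U²) - 501*(-145 + U) = 2*U² + (72645 - 501*U) = 72645 - 501*U + 2*U²)
d = -201138
b = 375300 (b = (72645 - 501*(-415) + 2*(-415)²) - 1*249710 = (72645 + 207915 + 2*172225) - 249710 = (72645 + 207915 + 344450) - 249710 = 625010 - 249710 = 375300)
1/(b + d) = 1/(375300 - 201138) = 1/174162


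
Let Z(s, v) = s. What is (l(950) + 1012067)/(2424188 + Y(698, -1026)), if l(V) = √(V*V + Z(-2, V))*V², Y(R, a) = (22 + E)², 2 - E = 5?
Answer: 1012067/2424549 + 902500*√902498/2424549 ≈ 354.04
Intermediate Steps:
E = -3 (E = 2 - 1*5 = 2 - 5 = -3)
Y(R, a) = 361 (Y(R, a) = (22 - 3)² = 19² = 361)
l(V) = V²*√(-2 + V²) (l(V) = √(V*V - 2)*V² = √(V² - 2)*V² = √(-2 + V²)*V² = V²*√(-2 + V²))
(l(950) + 1012067)/(2424188 + Y(698, -1026)) = (950²*√(-2 + 950²) + 1012067)/(2424188 + 361) = (902500*√(-2 + 902500) + 1012067)/2424549 = (902500*√902498 + 1012067)*(1/2424549) = (1012067 + 902500*√902498)*(1/2424549) = 1012067/2424549 + 902500*√902498/2424549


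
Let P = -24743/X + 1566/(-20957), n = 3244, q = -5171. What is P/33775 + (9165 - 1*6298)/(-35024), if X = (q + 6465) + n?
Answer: -4613749450360733/56250282926714800 ≈ -0.082022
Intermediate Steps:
X = 4538 (X = (-5171 + 6465) + 3244 = 1294 + 3244 = 4538)
P = -525645559/95102866 (P = -24743/4538 + 1566/(-20957) = -24743*1/4538 + 1566*(-1/20957) = -24743/4538 - 1566/20957 = -525645559/95102866 ≈ -5.5271)
P/33775 + (9165 - 1*6298)/(-35024) = -525645559/95102866/33775 + (9165 - 1*6298)/(-35024) = -525645559/95102866*1/33775 + (9165 - 6298)*(-1/35024) = -525645559/3212099299150 + 2867*(-1/35024) = -525645559/3212099299150 - 2867/35024 = -4613749450360733/56250282926714800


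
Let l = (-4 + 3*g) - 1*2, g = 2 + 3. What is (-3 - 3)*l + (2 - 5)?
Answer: -57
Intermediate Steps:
g = 5
l = 9 (l = (-4 + 3*5) - 1*2 = (-4 + 15) - 2 = 11 - 2 = 9)
(-3 - 3)*l + (2 - 5) = (-3 - 3)*9 + (2 - 5) = -6*9 - 3 = -54 - 3 = -57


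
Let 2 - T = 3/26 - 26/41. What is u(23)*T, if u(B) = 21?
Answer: 56385/1066 ≈ 52.894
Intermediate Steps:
T = 2685/1066 (T = 2 - (3/26 - 26/41) = 2 - 1*(-553/1066) = 2 + 553/1066 = 2685/1066 ≈ 2.5188)
u(23)*T = 21*(2685/1066) = 56385/1066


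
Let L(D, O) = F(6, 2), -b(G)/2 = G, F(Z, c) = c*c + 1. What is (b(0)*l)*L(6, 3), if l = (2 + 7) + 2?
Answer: 0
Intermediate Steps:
F(Z, c) = 1 + c² (F(Z, c) = c² + 1 = 1 + c²)
b(G) = -2*G
L(D, O) = 5 (L(D, O) = 1 + 2² = 1 + 4 = 5)
l = 11 (l = 9 + 2 = 11)
(b(0)*l)*L(6, 3) = (-2*0*11)*5 = (0*11)*5 = 0*5 = 0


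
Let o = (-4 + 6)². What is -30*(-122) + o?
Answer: 3664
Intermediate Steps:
o = 4 (o = 2² = 4)
-30*(-122) + o = -30*(-122) + 4 = 3660 + 4 = 3664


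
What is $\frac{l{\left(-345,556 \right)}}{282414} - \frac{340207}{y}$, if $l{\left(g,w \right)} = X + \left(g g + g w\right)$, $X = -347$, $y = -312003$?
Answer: $\frac{12209782712}{14685669207} \approx 0.83141$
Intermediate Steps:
$l{\left(g,w \right)} = -347 + g^{2} + g w$ ($l{\left(g,w \right)} = -347 + \left(g g + g w\right) = -347 + \left(g^{2} + g w\right) = -347 + g^{2} + g w$)
$\frac{l{\left(-345,556 \right)}}{282414} - \frac{340207}{y} = \frac{-347 + \left(-345\right)^{2} - 191820}{282414} - \frac{340207}{-312003} = \left(-347 + 119025 - 191820\right) \frac{1}{282414} - - \frac{340207}{312003} = \left(-73142\right) \frac{1}{282414} + \frac{340207}{312003} = - \frac{36571}{141207} + \frac{340207}{312003} = \frac{12209782712}{14685669207}$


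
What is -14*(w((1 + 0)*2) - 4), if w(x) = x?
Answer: 28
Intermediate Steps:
-14*(w((1 + 0)*2) - 4) = -14*((1 + 0)*2 - 4) = -14*(1*2 - 4) = -14*(2 - 4) = -14*(-2) = 28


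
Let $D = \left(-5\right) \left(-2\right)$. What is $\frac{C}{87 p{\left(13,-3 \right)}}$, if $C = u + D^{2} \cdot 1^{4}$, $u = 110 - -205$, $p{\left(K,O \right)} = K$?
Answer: $\frac{415}{1131} \approx 0.36693$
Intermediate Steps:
$D = 10$
$u = 315$ ($u = 110 + 205 = 315$)
$C = 415$ ($C = 315 + 10^{2} \cdot 1^{4} = 315 + 100 \cdot 1 = 315 + 100 = 415$)
$\frac{C}{87 p{\left(13,-3 \right)}} = \frac{415}{87 \cdot 13} = \frac{415}{1131}$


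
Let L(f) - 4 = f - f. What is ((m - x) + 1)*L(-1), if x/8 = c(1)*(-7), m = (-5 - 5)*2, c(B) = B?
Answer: 148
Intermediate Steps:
m = -20 (m = -10*2 = -20)
x = -56 (x = 8*(1*(-7)) = 8*(-7) = -56)
L(f) = 4 (L(f) = 4 + (f - f) = 4 + 0 = 4)
((m - x) + 1)*L(-1) = ((-20 - 1*(-56)) + 1)*4 = ((-20 + 56) + 1)*4 = (36 + 1)*4 = 37*4 = 148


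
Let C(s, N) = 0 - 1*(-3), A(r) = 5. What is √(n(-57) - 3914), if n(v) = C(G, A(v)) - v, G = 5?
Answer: I*√3854 ≈ 62.081*I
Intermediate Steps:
C(s, N) = 3 (C(s, N) = 0 + 3 = 3)
n(v) = 3 - v
√(n(-57) - 3914) = √((3 - 1*(-57)) - 3914) = √((3 + 57) - 3914) = √(60 - 3914) = √(-3854) = I*√3854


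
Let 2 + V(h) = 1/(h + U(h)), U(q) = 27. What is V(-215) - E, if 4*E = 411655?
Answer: -9674081/94 ≈ -1.0292e+5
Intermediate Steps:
E = 411655/4 (E = (¼)*411655 = 411655/4 ≈ 1.0291e+5)
V(h) = -2 + 1/(27 + h) (V(h) = -2 + 1/(h + 27) = -2 + 1/(27 + h))
V(-215) - E = (-53 - 2*(-215))/(27 - 215) - 1*411655/4 = (-53 + 430)/(-188) - 411655/4 = -1/188*377 - 411655/4 = -377/188 - 411655/4 = -9674081/94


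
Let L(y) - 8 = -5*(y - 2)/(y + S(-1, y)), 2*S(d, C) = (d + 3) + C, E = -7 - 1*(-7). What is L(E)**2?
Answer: 324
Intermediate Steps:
E = 0 (E = -7 + 7 = 0)
S(d, C) = 3/2 + C/2 + d/2 (S(d, C) = ((d + 3) + C)/2 = ((3 + d) + C)/2 = (3 + C + d)/2 = 3/2 + C/2 + d/2)
L(y) = 8 - 5*(-2 + y)/(1 + 3*y/2) (L(y) = 8 - 5*(y - 2)/(y + (3/2 + y/2 + (1/2)*(-1))) = 8 - 5*(-2 + y)/(y + (3/2 + y/2 - 1/2)) = 8 - 5*(-2 + y)/(y + (1 + y/2)) = 8 - 5*(-2 + y)/(1 + 3*y/2))
L(E)**2 = (2*(18 + 7*0)/(2 + 3*0))**2 = (2*(18 + 0)/(2 + 0))**2 = (2*18/2)**2 = (2*(1/2)*18)**2 = 18**2 = 324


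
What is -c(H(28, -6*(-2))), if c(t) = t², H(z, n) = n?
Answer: -144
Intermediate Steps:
-c(H(28, -6*(-2))) = -(-6*(-2))² = -1*12² = -1*144 = -144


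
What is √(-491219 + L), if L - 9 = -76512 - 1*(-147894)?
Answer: 2*I*√104957 ≈ 647.94*I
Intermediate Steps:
L = 71391 (L = 9 + (-76512 - 1*(-147894)) = 9 + (-76512 + 147894) = 9 + 71382 = 71391)
√(-491219 + L) = √(-491219 + 71391) = √(-419828) = 2*I*√104957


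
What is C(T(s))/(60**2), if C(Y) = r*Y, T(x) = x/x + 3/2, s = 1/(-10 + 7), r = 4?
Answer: 1/360 ≈ 0.0027778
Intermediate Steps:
s = -1/3 (s = 1/(-3) = -1/3 ≈ -0.33333)
T(x) = 5/2 (T(x) = 1 + 3*(1/2) = 1 + 3/2 = 5/2)
C(Y) = 4*Y
C(T(s))/(60**2) = (4*(5/2))/(60**2) = 10/3600 = 10*(1/3600) = 1/360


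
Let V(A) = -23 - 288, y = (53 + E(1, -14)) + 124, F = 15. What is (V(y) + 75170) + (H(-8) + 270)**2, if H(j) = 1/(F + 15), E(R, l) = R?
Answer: 132999301/900 ≈ 1.4778e+5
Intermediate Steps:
H(j) = 1/30 (H(j) = 1/(15 + 15) = 1/30)
y = 178 (y = (53 + 1) + 124 = 54 + 124 = 178)
V(A) = -311
(V(y) + 75170) + (H(-8) + 270)**2 = (-311 + 75170) + (1/30 + 270)**2 = 74859 + (8101/30)**2 = 74859 + 65626201/900 = 132999301/900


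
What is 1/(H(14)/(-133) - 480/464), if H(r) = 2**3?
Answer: -3857/4222 ≈ -0.91355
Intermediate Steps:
H(r) = 8
1/(H(14)/(-133) - 480/464) = 1/(8/(-133) - 480/464) = 1/(8*(-1/133) - 480*1/464) = 1/(-8/133 - 30/29) = 1/(-4222/3857) = -3857/4222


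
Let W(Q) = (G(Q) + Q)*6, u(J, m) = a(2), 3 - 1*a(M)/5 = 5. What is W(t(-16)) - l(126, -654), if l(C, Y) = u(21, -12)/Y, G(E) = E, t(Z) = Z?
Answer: -62789/327 ≈ -192.02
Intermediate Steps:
a(M) = -10 (a(M) = 15 - 5*5 = 15 - 25 = -10)
u(J, m) = -10
l(C, Y) = -10/Y
W(Q) = 12*Q (W(Q) = (Q + Q)*6 = (2*Q)*6 = 12*Q)
W(t(-16)) - l(126, -654) = 12*(-16) - (-10)/(-654) = -192 - (-10)*(-1)/654 = -192 - 1*5/327 = -192 - 5/327 = -62789/327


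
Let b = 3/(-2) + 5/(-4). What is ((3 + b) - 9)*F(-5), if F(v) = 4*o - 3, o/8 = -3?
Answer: 3465/4 ≈ 866.25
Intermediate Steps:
o = -24 (o = 8*(-3) = -24)
F(v) = -99 (F(v) = 4*(-24) - 3 = -96 - 3 = -99)
b = -11/4 (b = 3*(-1/2) + 5*(-1/4) = -3/2 - 5/4 = -11/4 ≈ -2.7500)
((3 + b) - 9)*F(-5) = ((3 - 11/4) - 9)*(-99) = (1/4 - 9)*(-99) = -35/4*(-99) = 3465/4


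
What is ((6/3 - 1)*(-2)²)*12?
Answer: 48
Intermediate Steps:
((6/3 - 1)*(-2)²)*12 = (((⅓)*6 - 1)*4)*12 = ((2 - 1)*4)*12 = (1*4)*12 = 4*12 = 48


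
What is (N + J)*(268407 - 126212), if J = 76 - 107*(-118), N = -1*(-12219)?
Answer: 3543641595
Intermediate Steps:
N = 12219
J = 12702 (J = 76 + 12626 = 12702)
(N + J)*(268407 - 126212) = (12219 + 12702)*(268407 - 126212) = 24921*142195 = 3543641595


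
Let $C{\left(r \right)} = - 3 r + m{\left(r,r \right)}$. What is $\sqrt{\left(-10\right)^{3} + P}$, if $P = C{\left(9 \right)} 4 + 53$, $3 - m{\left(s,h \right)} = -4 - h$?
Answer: $i \sqrt{991} \approx 31.48 i$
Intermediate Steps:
$m{\left(s,h \right)} = 7 + h$ ($m{\left(s,h \right)} = 3 - \left(-4 - h\right) = 3 + \left(4 + h\right) = 7 + h$)
$C{\left(r \right)} = 7 - 2 r$ ($C{\left(r \right)} = - 3 r + \left(7 + r\right) = 7 - 2 r$)
$P = 9$ ($P = \left(7 - 18\right) 4 + 53 = \left(-11\right) 4 + 53 = -44 + 53 = 9$)
$\sqrt{\left(-10\right)^{3} + P} = \sqrt{\left(-10\right)^{3} + 9} = \sqrt{-1000 + 9} = \sqrt{-991} = i \sqrt{991}$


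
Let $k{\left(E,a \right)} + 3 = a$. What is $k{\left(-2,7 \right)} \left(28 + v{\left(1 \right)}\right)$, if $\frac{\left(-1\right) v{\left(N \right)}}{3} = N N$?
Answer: $100$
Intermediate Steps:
$k{\left(E,a \right)} = -3 + a$
$v{\left(N \right)} = - 3 N^{2}$ ($v{\left(N \right)} = - 3 N N = - 3 N^{2}$)
$k{\left(-2,7 \right)} \left(28 + v{\left(1 \right)}\right) = \left(-3 + 7\right) \left(28 - 3 \cdot 1^{2}\right) = 4 \left(28 - 3\right) = 4 \cdot 25 = 100$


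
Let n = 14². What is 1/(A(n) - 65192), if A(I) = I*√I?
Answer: -1/62448 ≈ -1.6013e-5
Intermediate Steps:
n = 196
A(I) = I^(3/2)
1/(A(n) - 65192) = 1/(196^(3/2) - 65192) = 1/(2744 - 65192) = 1/(-62448) = -1/62448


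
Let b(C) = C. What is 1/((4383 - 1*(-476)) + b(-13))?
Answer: 1/4846 ≈ 0.00020636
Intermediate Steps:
1/((4383 - 1*(-476)) + b(-13)) = 1/((4383 - 1*(-476)) - 13) = 1/((4383 + 476) - 13) = 1/(4859 - 13) = 1/4846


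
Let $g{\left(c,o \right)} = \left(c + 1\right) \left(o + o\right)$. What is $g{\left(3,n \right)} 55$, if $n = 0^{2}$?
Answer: $0$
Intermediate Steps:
$n = 0$
$g{\left(c,o \right)} = 2 o \left(1 + c\right)$ ($g{\left(c,o \right)} = \left(1 + c\right) 2 o = 2 o \left(1 + c\right)$)
$g{\left(3,n \right)} 55 = 2 \cdot 0 \left(1 + 3\right) 55 = 2 \cdot 0 \cdot 4 \cdot 55 = 0 \cdot 55 = 0$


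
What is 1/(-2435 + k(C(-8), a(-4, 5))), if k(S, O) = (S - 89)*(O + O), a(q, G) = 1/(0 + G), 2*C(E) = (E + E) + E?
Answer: -5/12377 ≈ -0.00040398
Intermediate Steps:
C(E) = 3*E/2 (C(E) = ((E + E) + E)/2 = (2*E + E)/2 = (3*E)/2 = 3*E/2)
a(q, G) = 1/G
k(S, O) = 2*O*(-89 + S) (k(S, O) = (-89 + S)*(2*O) = 2*O*(-89 + S))
1/(-2435 + k(C(-8), a(-4, 5))) = 1/(-2435 + 2*(-89 + (3/2)*(-8))/5) = 1/(-2435 + 2*(1/5)*(-89 - 12)) = 1/(-2435 + 2*(1/5)*(-101)) = 1/(-2435 - 202/5) = 1/(-12377/5) = -5/12377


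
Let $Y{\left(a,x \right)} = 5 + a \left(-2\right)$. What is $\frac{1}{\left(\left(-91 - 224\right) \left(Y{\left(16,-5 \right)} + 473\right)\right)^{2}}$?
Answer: $\frac{1}{19737440100} \approx 5.0665 \cdot 10^{-11}$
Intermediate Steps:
$Y{\left(a,x \right)} = 5 - 2 a$
$\frac{1}{\left(\left(-91 - 224\right) \left(Y{\left(16,-5 \right)} + 473\right)\right)^{2}} = \frac{1}{\left(\left(-91 - 224\right) \left(\left(5 - 32\right) + 473\right)\right)^{2}} = \frac{1}{\left(- 315 \left(\left(5 - 32\right) + 473\right)\right)^{2}} = \frac{1}{\left(- 315 \left(-27 + 473\right)\right)^{2}} = \frac{1}{\left(\left(-315\right) 446\right)^{2}} = \frac{1}{\left(-140490\right)^{2}} = \frac{1}{19737440100}$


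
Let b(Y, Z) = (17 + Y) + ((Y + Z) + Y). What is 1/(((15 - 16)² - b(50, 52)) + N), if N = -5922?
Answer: -1/6140 ≈ -0.00016287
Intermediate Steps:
b(Y, Z) = 17 + Z + 3*Y (b(Y, Z) = (17 + Y) + (Z + 2*Y) = 17 + Z + 3*Y)
1/(((15 - 16)² - b(50, 52)) + N) = 1/(((15 - 16)² - (17 + 52 + 3*50)) - 5922) = 1/(((-1)² - (17 + 52 + 150)) - 5922) = 1/((1 - 1*219) - 5922) = 1/((1 - 219) - 5922) = 1/(-218 - 5922) = 1/(-6140) = -1/6140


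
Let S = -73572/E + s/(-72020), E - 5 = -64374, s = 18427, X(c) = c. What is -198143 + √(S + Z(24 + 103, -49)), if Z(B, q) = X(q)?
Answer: -198143 + 3*I*√28722264322930051315/2317927690 ≈ -1.9814e+5 + 6.9363*I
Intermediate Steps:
E = -64369 (E = 5 - 64374 = -64369)
Z(B, q) = q
S = 4112527877/4635855380 (S = -73572/(-64369) + 18427/(-72020) = -73572*(-1/64369) + 18427*(-1/72020) = 73572/64369 - 18427/72020 = 4112527877/4635855380 ≈ 0.88711)
-198143 + √(S + Z(24 + 103, -49)) = -198143 + √(4112527877/4635855380 - 49) = -198143 + √(-223044385743/4635855380) = -198143 + 3*I*√28722264322930051315/2317927690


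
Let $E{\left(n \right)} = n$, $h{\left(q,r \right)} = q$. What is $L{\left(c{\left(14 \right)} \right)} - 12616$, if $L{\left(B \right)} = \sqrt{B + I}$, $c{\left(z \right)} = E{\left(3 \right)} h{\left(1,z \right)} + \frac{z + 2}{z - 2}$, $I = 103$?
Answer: $-12616 + \frac{\sqrt{966}}{3} \approx -12606.0$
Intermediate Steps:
$c{\left(z \right)} = 3 + \frac{2 + z}{-2 + z}$ ($c{\left(z \right)} = 3 \cdot 1 + \frac{z + 2}{z - 2} = 3 + \frac{2 + z}{-2 + z}$)
$L{\left(B \right)} = \sqrt{103 + B}$ ($L{\left(B \right)} = \sqrt{B + 103} = \sqrt{103 + B}$)
$L{\left(c{\left(14 \right)} \right)} - 12616 = \sqrt{103 + \frac{4 \left(-1 + 14\right)}{-2 + 14}} - 12616 = \sqrt{103 + 4 \cdot \frac{1}{12} \cdot 13} - 12616 = \sqrt{103 + \frac{13}{3}} - 12616 = \sqrt{\frac{322}{3}} - 12616 = \frac{\sqrt{966}}{3} - 12616 = -12616 + \frac{\sqrt{966}}{3}$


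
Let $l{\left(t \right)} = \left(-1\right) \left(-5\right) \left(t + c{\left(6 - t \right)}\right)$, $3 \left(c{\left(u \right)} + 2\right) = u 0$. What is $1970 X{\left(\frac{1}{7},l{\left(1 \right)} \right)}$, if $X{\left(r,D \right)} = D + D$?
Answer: $-19700$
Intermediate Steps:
$c{\left(u \right)} = -2$ ($c{\left(u \right)} = -2 + \frac{u 0}{3} = -2 + \frac{1}{3} \cdot 0 = -2 + 0 = -2$)
$l{\left(t \right)} = -10 + 5 t$ ($l{\left(t \right)} = \left(-1\right) \left(-5\right) \left(t - 2\right) = 5 \left(-2 + t\right) = -10 + 5 t$)
$X{\left(r,D \right)} = 2 D$
$1970 X{\left(\frac{1}{7},l{\left(1 \right)} \right)} = 1970 \cdot 2 \left(-10 + 5 \cdot 1\right) = 1970 \cdot 2 \left(-10 + 5\right) = 1970 \cdot 2 \left(-5\right) = 1970 \left(-10\right) = -19700$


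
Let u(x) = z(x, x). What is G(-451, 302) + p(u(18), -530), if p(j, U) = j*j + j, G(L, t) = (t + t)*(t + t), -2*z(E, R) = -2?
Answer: 364818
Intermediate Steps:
z(E, R) = 1 (z(E, R) = -1/2*(-2) = 1)
u(x) = 1
G(L, t) = 4*t**2 (G(L, t) = (2*t)*(2*t) = 4*t**2)
p(j, U) = j + j**2 (p(j, U) = j**2 + j = j + j**2)
G(-451, 302) + p(u(18), -530) = 4*302**2 + 1*(1 + 1) = 4*91204 + 1*2 = 364816 + 2 = 364818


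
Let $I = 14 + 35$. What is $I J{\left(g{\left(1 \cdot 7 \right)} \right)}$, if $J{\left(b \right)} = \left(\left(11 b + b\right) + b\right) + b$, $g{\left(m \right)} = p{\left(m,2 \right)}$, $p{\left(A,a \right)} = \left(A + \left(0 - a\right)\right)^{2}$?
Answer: $17150$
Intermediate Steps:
$p{\left(A,a \right)} = \left(A - a\right)^{2}$
$g{\left(m \right)} = \left(-2 + m\right)^{2}$ ($g{\left(m \right)} = \left(m - 2\right)^{2} = \left(-2 + m\right)^{2}$)
$J{\left(b \right)} = 14 b$ ($J{\left(b \right)} = \left(12 b + b\right) + b = 13 b + b = 14 b$)
$I = 49$
$I J{\left(g{\left(1 \cdot 7 \right)} \right)} = 49 \cdot 14 \left(-2 + 1 \cdot 7\right)^{2} = 49 \cdot 14 \left(-2 + 7\right)^{2} = 49 \cdot 14 \cdot 5^{2} = 49 \cdot 14 \cdot 25 = 49 \cdot 350 = 17150$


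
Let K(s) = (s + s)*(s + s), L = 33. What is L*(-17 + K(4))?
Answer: 1551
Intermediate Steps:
K(s) = 4*s² (K(s) = (2*s)*(2*s) = 4*s²)
L*(-17 + K(4)) = 33*(-17 + 4*4²) = 33*(-17 + 4*16) = 33*(-17 + 64) = 33*47 = 1551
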